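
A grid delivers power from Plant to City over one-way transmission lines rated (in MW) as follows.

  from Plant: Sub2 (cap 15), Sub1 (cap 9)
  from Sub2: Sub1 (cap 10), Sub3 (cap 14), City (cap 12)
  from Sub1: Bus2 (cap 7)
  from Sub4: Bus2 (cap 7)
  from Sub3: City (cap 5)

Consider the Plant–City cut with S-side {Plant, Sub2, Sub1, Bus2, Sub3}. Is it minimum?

No — its capacity is 17, but the minimum cut has capacity 15.

Given cut capacity: 12 + 5 = 17.
Augment Plant→Sub2→City: bottleneck 12, flow now 12.
Augment Plant→Sub2→Sub3→City: bottleneck 3, flow now 15.
No augmenting path remains; maximum flow = 15.
In the residual graph, reachable from Plant: {Plant, Sub1, Bus2}.
Min-cut edges: Plant→Sub2 (15); capacity 15 = 15.
Cut capacity 17 exceeds the max flow 15, so it is not minimum.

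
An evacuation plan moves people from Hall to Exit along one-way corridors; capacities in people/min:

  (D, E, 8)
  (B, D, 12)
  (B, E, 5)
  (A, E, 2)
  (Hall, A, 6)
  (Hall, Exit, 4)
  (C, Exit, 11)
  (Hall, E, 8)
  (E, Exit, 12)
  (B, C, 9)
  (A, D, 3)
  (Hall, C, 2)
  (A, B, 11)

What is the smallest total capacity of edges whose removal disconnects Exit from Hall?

Augment Hall→Exit: bottleneck 4, flow now 4.
Augment Hall→C→Exit: bottleneck 2, flow now 6.
Augment Hall→E→Exit: bottleneck 8, flow now 14.
Augment Hall→A→E→Exit: bottleneck 2, flow now 16.
Augment Hall→A→B→C→Exit: bottleneck 4, flow now 20.
No augmenting path remains; maximum flow = 20.
By max-flow min-cut, the minimum cut capacity equals the max flow.
In the residual graph, reachable from Hall: {Hall}.
Min-cut edges: Hall→A (6), Hall→C (2), Hall→E (8), Hall→Exit (4); capacity 6 + 2 + 8 + 4 = 20.

20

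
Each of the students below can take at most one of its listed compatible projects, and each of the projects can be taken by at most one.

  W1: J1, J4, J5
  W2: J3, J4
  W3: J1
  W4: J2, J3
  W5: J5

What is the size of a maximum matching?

Unit-capacity flow: source→left, listed edges, right→sink; max matching = max flow.
Augmenting path W1→J1 (+1); matched 1.
Augmenting path W2→J3 (+1); matched 2.
Augmenting path W4→J2 (+1); matched 3.
Augmenting path W5→J5 (+1); matched 4.
Augmenting path W3→J1→W1→J4 (+1); matched 5.
No augmenting path remains; maximum matching = 5.
König certificate: {W1, W2, W3, W4, W5} is a vertex cover of size 5 (every listed pair touches it), so no matching can be larger.

5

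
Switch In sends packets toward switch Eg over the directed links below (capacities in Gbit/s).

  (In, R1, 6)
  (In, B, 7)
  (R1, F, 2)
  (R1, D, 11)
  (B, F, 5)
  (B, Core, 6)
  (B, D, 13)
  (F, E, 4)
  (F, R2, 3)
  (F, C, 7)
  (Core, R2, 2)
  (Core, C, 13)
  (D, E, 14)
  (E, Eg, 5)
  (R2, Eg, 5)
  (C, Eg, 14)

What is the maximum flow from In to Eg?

13

Augment In→R1→F→E→Eg: bottleneck 2, flow now 2.
Augment In→R1→D→E→Eg: bottleneck 3, flow now 5.
Augment In→B→F→R2→Eg: bottleneck 3, flow now 8.
Augment In→B→F→C→Eg: bottleneck 2, flow now 10.
Augment In→B→Core→R2→Eg: bottleneck 2, flow now 12.
Augment In→R1→D→E→F→C→Eg: bottleneck 1, flow now 13. (uses reverse residual edge)
No augmenting path remains; maximum flow = 13.
In the residual graph, reachable from In: {In}.
Min-cut edges: In→R1 (6), In→B (7); capacity 6 + 7 = 13.
This cut is saturated, so no flow can exceed 13.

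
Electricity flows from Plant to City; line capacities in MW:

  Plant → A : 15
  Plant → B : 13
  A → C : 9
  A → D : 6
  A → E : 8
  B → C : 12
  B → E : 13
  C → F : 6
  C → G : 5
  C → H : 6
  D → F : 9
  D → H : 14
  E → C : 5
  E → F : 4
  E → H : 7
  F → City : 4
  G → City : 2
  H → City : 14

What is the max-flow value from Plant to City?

20

Augment Plant→A→C→F→City: bottleneck 4, flow now 4.
Augment Plant→A→C→G→City: bottleneck 2, flow now 6.
Augment Plant→A→C→H→City: bottleneck 3, flow now 9.
Augment Plant→A→D→H→City: bottleneck 6, flow now 15.
Augment Plant→B→C→H→City: bottleneck 3, flow now 18.
Augment Plant→B→E→H→City: bottleneck 2, flow now 20.
No augmenting path remains; maximum flow = 20.
In the residual graph, reachable from Plant: {Plant, A, B, C, D, E, F, G, H}.
Min-cut edges: F→City (4), G→City (2), H→City (14); capacity 4 + 2 + 14 = 20.
This cut is saturated, so no flow can exceed 20.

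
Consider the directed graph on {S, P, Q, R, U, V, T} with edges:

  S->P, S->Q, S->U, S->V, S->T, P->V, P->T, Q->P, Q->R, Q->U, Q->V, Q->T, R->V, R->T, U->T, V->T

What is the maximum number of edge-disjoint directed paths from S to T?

Assign every edge capacity 1; by Menger, the answer equals the max flow.
Path S→T (+1); total 1.
Path S→P→T (+1); total 2.
Path S→Q→T (+1); total 3.
Path S→U→T (+1); total 4.
Path S→V→T (+1); total 5.
No residual S→T path; max flow = 5.
Certifying cut of size 5: {S→P, S→Q, S→T, S→U, S→V}.

5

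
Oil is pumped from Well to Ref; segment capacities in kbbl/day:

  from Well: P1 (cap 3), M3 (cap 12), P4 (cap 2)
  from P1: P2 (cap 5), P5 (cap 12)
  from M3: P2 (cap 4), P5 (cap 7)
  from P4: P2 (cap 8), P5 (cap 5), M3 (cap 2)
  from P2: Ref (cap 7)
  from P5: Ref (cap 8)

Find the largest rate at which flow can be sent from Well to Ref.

Augment Well→P1→P2→Ref: bottleneck 3, flow now 3.
Augment Well→M3→P2→Ref: bottleneck 4, flow now 7.
Augment Well→M3→P5→Ref: bottleneck 7, flow now 14.
Augment Well→P4→P5→Ref: bottleneck 1, flow now 15.
No augmenting path remains; maximum flow = 15.
In the residual graph, reachable from Well: {Well, P1, M3, P4, P2, P5}.
Min-cut edges: P2→Ref (7), P5→Ref (8); capacity 7 + 8 = 15.
This cut is saturated, so no flow can exceed 15.

15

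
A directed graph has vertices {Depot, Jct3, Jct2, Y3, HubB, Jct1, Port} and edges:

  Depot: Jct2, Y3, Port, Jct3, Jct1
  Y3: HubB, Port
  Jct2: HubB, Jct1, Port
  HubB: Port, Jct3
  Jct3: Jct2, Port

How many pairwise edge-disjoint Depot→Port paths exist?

Assign every edge capacity 1; by Menger, the answer equals the max flow.
Path Depot→Port (+1); total 1.
Path Depot→Jct3→Port (+1); total 2.
Path Depot→Jct2→Port (+1); total 3.
Path Depot→Y3→Port (+1); total 4.
No residual Depot→Port path; max flow = 4.
Certifying cut of size 4: {Depot→Jct2, Depot→Jct3, Depot→Port, Depot→Y3}.

4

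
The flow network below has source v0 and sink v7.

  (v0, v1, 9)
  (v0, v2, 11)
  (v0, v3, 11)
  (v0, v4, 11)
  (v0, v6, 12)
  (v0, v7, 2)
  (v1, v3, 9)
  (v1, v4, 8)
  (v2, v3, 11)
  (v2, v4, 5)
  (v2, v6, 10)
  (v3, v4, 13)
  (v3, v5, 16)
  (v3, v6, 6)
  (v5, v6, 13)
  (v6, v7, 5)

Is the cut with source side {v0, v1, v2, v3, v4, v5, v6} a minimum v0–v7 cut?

Yes — it is a minimum cut (capacity 7).

Given cut capacity: 2 + 5 = 7.
Augment v0→v7: bottleneck 2, flow now 2.
Augment v0→v6→v7: bottleneck 5, flow now 7.
No augmenting path remains; maximum flow = 7.
Cut capacity 7 equals the max flow, so it is a minimum cut.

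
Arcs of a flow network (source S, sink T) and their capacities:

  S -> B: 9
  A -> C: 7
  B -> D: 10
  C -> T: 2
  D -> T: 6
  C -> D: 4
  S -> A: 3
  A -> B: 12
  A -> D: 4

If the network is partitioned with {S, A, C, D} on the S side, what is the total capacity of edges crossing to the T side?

29

Edges leaving {S, A, C, D}: S→B (9), A→B (12), C→T (2), D→T (6).
Cut capacity = 9 + 12 + 2 + 6 = 29.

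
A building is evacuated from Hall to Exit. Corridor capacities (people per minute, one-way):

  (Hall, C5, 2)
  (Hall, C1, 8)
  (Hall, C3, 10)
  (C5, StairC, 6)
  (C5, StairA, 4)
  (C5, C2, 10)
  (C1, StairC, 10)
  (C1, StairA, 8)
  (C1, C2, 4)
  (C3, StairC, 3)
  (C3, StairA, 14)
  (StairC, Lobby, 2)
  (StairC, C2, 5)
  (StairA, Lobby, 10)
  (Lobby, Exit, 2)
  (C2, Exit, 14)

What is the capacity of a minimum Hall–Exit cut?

13

Augment Hall→C5→C2→Exit: bottleneck 2, flow now 2.
Augment Hall→C1→C2→Exit: bottleneck 4, flow now 6.
Augment Hall→C1→StairC→Lobby→Exit: bottleneck 2, flow now 8.
Augment Hall→C1→StairC→C2→Exit: bottleneck 2, flow now 10.
Augment Hall→C3→StairC→C2→Exit: bottleneck 3, flow now 13.
No augmenting path remains; maximum flow = 13.
By max-flow min-cut, the minimum cut capacity equals the max flow.
In the residual graph, reachable from Hall: {Hall, C1, C3, StairC, StairA, Lobby}.
Min-cut edges: Hall→C5 (2), C1→C2 (4), StairC→C2 (5), Lobby→Exit (2); capacity 2 + 4 + 5 + 2 = 13.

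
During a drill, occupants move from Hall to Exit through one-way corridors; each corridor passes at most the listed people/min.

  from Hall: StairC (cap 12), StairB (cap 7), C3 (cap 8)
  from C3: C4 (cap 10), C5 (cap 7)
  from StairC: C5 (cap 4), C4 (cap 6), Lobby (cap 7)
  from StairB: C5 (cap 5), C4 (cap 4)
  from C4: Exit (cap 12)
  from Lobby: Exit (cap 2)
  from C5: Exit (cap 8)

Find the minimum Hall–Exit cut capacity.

22

Augment Hall→C3→C4→Exit: bottleneck 8, flow now 8.
Augment Hall→StairC→C4→Exit: bottleneck 4, flow now 12.
Augment Hall→StairC→Lobby→Exit: bottleneck 2, flow now 14.
Augment Hall→StairC→C5→Exit: bottleneck 4, flow now 18.
Augment Hall→StairB→C5→Exit: bottleneck 4, flow now 22.
No augmenting path remains; maximum flow = 22.
By max-flow min-cut, the minimum cut capacity equals the max flow.
In the residual graph, reachable from Hall: {Hall, C3, StairC, StairB, C4, Lobby, C5}.
Min-cut edges: C4→Exit (12), Lobby→Exit (2), C5→Exit (8); capacity 12 + 2 + 8 = 22.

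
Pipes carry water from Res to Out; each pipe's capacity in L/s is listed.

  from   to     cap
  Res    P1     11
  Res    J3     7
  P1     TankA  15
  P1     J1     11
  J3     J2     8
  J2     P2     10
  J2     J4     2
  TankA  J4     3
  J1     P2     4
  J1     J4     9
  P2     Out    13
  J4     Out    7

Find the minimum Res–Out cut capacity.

Augment Res→P1→TankA→J4→Out: bottleneck 3, flow now 3.
Augment Res→P1→J1→P2→Out: bottleneck 4, flow now 7.
Augment Res→P1→J1→J4→Out: bottleneck 4, flow now 11.
Augment Res→J3→J2→P2→Out: bottleneck 7, flow now 18.
No augmenting path remains; maximum flow = 18.
By max-flow min-cut, the minimum cut capacity equals the max flow.
In the residual graph, reachable from Res: {Res}.
Min-cut edges: Res→P1 (11), Res→J3 (7); capacity 11 + 7 = 18.

18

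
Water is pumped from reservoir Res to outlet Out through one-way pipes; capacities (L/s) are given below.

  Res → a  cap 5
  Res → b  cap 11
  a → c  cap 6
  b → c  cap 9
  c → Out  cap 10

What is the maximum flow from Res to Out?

Augment Res→a→c→Out: bottleneck 5, flow now 5.
Augment Res→b→c→Out: bottleneck 5, flow now 10.
No augmenting path remains; maximum flow = 10.
In the residual graph, reachable from Res: {Res, a, b, c}.
Min-cut edges: c→Out (10); capacity 10 = 10.
This cut is saturated, so no flow can exceed 10.

10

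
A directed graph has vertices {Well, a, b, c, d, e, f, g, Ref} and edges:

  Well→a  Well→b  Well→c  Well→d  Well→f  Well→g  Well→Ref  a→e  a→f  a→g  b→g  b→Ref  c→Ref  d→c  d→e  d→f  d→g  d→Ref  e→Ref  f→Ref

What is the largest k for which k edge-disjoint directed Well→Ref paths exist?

Assign every edge capacity 1; by Menger, the answer equals the max flow.
Path Well→Ref (+1); total 1.
Path Well→b→Ref (+1); total 2.
Path Well→c→Ref (+1); total 3.
Path Well→d→Ref (+1); total 4.
Path Well→f→Ref (+1); total 5.
Path Well→a→e→Ref (+1); total 6.
No residual Well→Ref path; max flow = 6.
Certifying cut of size 6: {Well→Ref, Well→a, Well→b, Well→c, Well→d, Well→f}.

6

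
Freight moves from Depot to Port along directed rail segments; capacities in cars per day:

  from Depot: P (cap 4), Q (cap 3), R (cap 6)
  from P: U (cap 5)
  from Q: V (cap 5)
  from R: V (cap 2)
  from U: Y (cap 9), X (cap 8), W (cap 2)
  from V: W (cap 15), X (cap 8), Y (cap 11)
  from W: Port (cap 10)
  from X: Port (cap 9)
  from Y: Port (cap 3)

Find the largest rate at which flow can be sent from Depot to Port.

Augment Depot→P→U→W→Port: bottleneck 2, flow now 2.
Augment Depot→P→U→X→Port: bottleneck 2, flow now 4.
Augment Depot→Q→V→W→Port: bottleneck 3, flow now 7.
Augment Depot→R→V→W→Port: bottleneck 2, flow now 9.
No augmenting path remains; maximum flow = 9.
In the residual graph, reachable from Depot: {Depot, R}.
Min-cut edges: Depot→P (4), Depot→Q (3), R→V (2); capacity 4 + 3 + 2 = 9.
This cut is saturated, so no flow can exceed 9.

9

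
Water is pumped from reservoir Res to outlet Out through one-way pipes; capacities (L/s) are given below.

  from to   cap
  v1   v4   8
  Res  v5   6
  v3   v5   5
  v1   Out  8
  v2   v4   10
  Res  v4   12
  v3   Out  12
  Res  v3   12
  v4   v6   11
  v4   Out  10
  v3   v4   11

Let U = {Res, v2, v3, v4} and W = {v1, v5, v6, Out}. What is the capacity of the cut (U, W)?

44

Edges leaving {Res, v2, v3, v4}: Res→v5 (6), v3→v5 (5), v3→Out (12), v4→v6 (11), v4→Out (10).
Cut capacity = 6 + 5 + 12 + 11 + 10 = 44.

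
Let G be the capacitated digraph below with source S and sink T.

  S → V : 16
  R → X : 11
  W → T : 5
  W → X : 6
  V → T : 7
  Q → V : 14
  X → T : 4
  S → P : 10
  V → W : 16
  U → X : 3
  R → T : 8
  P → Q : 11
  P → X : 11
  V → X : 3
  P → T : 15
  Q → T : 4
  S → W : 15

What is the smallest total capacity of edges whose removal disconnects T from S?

26

Augment S→P→T: bottleneck 10, flow now 10.
Augment S→V→T: bottleneck 7, flow now 17.
Augment S→W→T: bottleneck 5, flow now 22.
Augment S→V→X→T: bottleneck 3, flow now 25.
Augment S→W→X→T: bottleneck 1, flow now 26.
No augmenting path remains; maximum flow = 26.
By max-flow min-cut, the minimum cut capacity equals the max flow.
In the residual graph, reachable from S: {S, V, W, X}.
Min-cut edges: S→P (10), V→T (7), W→T (5), X→T (4); capacity 10 + 7 + 5 + 4 = 26.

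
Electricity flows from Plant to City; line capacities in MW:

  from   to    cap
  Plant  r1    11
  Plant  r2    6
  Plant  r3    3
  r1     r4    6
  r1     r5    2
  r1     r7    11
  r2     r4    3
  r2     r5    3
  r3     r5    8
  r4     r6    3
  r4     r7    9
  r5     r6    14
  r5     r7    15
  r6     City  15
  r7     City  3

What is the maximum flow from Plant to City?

Augment Plant→r1→r7→City: bottleneck 3, flow now 3.
Augment Plant→r1→r4→r6→City: bottleneck 3, flow now 6.
Augment Plant→r1→r5→r6→City: bottleneck 2, flow now 8.
Augment Plant→r2→r5→r6→City: bottleneck 3, flow now 11.
Augment Plant→r3→r5→r6→City: bottleneck 3, flow now 14.
No augmenting path remains; maximum flow = 14.
In the residual graph, reachable from Plant: {Plant, r1, r2, r4, r7}.
Min-cut edges: Plant→r3 (3), r1→r5 (2), r2→r5 (3), r4→r6 (3), r7→City (3); capacity 3 + 2 + 3 + 3 + 3 = 14.
This cut is saturated, so no flow can exceed 14.

14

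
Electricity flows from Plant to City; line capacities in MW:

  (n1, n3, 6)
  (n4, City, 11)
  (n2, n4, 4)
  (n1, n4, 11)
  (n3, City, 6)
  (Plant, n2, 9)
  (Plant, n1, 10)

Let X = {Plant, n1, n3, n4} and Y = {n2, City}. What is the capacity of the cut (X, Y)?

26

Edges leaving {Plant, n1, n3, n4}: Plant→n2 (9), n3→City (6), n4→City (11).
Cut capacity = 9 + 6 + 11 = 26.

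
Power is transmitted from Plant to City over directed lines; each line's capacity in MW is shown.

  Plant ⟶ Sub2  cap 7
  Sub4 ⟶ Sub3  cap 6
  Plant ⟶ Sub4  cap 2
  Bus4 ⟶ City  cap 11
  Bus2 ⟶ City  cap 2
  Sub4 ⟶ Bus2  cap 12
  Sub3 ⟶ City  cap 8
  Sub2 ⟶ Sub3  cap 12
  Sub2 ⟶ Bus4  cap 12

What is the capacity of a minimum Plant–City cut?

Augment Plant→Sub4→Sub3→City: bottleneck 2, flow now 2.
Augment Plant→Sub2→Sub3→City: bottleneck 6, flow now 8.
Augment Plant→Sub2→Bus4→City: bottleneck 1, flow now 9.
No augmenting path remains; maximum flow = 9.
By max-flow min-cut, the minimum cut capacity equals the max flow.
In the residual graph, reachable from Plant: {Plant}.
Min-cut edges: Plant→Sub4 (2), Plant→Sub2 (7); capacity 2 + 7 = 9.

9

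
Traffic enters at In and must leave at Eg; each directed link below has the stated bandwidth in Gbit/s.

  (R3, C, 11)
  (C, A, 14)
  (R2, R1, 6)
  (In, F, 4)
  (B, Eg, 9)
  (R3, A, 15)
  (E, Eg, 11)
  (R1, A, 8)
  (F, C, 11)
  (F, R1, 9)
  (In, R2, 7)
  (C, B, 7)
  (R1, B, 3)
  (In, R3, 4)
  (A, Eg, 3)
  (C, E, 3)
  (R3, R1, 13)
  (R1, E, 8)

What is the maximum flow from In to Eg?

Augment In→R3→A→Eg: bottleneck 3, flow now 3.
Augment In→R2→R1→B→Eg: bottleneck 3, flow now 6.
Augment In→R2→R1→E→Eg: bottleneck 3, flow now 9.
Augment In→F→C→B→Eg: bottleneck 4, flow now 13.
Augment In→R3→C→B→Eg: bottleneck 1, flow now 14.
No augmenting path remains; maximum flow = 14.
In the residual graph, reachable from In: {In, R2}.
Min-cut edges: In→F (4), In→R3 (4), R2→R1 (6); capacity 4 + 4 + 6 = 14.
This cut is saturated, so no flow can exceed 14.

14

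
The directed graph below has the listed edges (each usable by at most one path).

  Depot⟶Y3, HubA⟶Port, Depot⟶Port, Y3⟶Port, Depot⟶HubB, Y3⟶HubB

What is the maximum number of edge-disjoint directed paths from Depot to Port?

2

Assign every edge capacity 1; by Menger, the answer equals the max flow.
Path Depot→Port (+1); total 1.
Path Depot→Y3→Port (+1); total 2.
No residual Depot→Port path; max flow = 2.
Certifying cut of size 2: {Depot→Port, Depot→Y3}.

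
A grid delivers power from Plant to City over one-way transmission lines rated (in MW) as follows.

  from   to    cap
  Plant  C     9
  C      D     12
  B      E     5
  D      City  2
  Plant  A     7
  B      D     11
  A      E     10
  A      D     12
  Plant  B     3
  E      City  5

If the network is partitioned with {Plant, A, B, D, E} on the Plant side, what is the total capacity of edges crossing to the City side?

16

Edges leaving {Plant, A, B, D, E}: Plant→C (9), D→City (2), E→City (5).
Cut capacity = 9 + 2 + 5 = 16.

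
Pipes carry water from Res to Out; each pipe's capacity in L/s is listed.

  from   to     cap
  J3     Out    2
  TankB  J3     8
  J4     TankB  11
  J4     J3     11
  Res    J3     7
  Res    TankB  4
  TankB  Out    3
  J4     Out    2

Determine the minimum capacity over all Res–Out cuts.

Augment Res→TankB→Out: bottleneck 3, flow now 3.
Augment Res→J3→Out: bottleneck 2, flow now 5.
No augmenting path remains; maximum flow = 5.
By max-flow min-cut, the minimum cut capacity equals the max flow.
In the residual graph, reachable from Res: {Res, TankB, J3}.
Min-cut edges: TankB→Out (3), J3→Out (2); capacity 3 + 2 = 5.

5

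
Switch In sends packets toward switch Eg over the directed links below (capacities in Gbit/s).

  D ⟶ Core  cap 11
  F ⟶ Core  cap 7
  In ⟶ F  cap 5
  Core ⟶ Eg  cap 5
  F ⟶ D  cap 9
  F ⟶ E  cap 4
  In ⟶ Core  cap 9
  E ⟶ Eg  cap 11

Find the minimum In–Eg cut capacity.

Augment In→Core→Eg: bottleneck 5, flow now 5.
Augment In→F→E→Eg: bottleneck 4, flow now 9.
No augmenting path remains; maximum flow = 9.
By max-flow min-cut, the minimum cut capacity equals the max flow.
In the residual graph, reachable from In: {In, F, D, Core}.
Min-cut edges: F→E (4), Core→Eg (5); capacity 4 + 5 = 9.

9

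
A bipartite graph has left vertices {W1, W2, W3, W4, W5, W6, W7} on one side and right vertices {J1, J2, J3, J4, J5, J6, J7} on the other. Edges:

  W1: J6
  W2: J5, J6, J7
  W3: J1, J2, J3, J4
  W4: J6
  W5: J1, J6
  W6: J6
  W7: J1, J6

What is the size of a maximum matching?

4

Unit-capacity flow: source→left, listed edges, right→sink; max matching = max flow.
Augmenting path W1→J6 (+1); matched 1.
Augmenting path W2→J5 (+1); matched 2.
Augmenting path W3→J1 (+1); matched 3.
Augmenting path W5→J1→W3→J2 (+1); matched 4.
No augmenting path remains; maximum matching = 4.
König certificate: {W2, W3, J1, J6} is a vertex cover of size 4 (every listed pair touches it), so no matching can be larger.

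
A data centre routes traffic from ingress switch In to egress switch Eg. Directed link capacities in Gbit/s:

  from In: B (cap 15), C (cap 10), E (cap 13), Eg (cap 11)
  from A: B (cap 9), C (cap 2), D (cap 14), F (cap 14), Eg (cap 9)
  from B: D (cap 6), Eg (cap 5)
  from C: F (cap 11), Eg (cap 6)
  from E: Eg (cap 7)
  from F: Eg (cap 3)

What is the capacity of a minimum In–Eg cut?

32

Augment In→Eg: bottleneck 11, flow now 11.
Augment In→B→Eg: bottleneck 5, flow now 16.
Augment In→C→Eg: bottleneck 6, flow now 22.
Augment In→E→Eg: bottleneck 7, flow now 29.
Augment In→C→F→Eg: bottleneck 3, flow now 32.
No augmenting path remains; maximum flow = 32.
By max-flow min-cut, the minimum cut capacity equals the max flow.
In the residual graph, reachable from In: {In, B, C, D, E, F}.
Min-cut edges: In→Eg (11), B→Eg (5), C→Eg (6), E→Eg (7), F→Eg (3); capacity 11 + 5 + 6 + 7 + 3 = 32.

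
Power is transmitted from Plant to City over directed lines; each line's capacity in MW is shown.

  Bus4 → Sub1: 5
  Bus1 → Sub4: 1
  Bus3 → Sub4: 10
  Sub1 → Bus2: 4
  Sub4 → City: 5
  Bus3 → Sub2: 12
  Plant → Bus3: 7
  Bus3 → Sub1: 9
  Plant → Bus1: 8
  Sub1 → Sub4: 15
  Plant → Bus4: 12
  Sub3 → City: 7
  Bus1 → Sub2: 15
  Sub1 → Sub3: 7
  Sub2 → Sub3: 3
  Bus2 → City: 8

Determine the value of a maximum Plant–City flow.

16

Augment Plant→Bus1→Sub4→City: bottleneck 1, flow now 1.
Augment Plant→Bus3→Sub4→City: bottleneck 4, flow now 5.
Augment Plant→Bus4→Sub1→Sub3→City: bottleneck 5, flow now 10.
Augment Plant→Bus1→Sub2→Sub3→City: bottleneck 2, flow now 12.
Augment Plant→Bus3→Sub1→Bus2→City: bottleneck 3, flow now 15.
Augment Plant→Bus1→Sub2→Sub3→Sub1→Bus2→City: bottleneck 1, flow now 16. (uses reverse residual edge)
No augmenting path remains; maximum flow = 16.
In the residual graph, reachable from Plant: {Plant, Bus4, Bus1, Sub2}.
Min-cut edges: Plant→Bus3 (7), Bus4→Sub1 (5), Bus1→Sub4 (1), Sub2→Sub3 (3); capacity 7 + 5 + 1 + 3 = 16.
This cut is saturated, so no flow can exceed 16.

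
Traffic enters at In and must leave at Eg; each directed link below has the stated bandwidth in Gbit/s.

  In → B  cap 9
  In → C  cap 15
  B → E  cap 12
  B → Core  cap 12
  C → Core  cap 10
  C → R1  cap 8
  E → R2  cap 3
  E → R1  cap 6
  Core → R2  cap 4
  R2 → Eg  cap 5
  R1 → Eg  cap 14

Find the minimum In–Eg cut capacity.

19

Augment In→C→R1→Eg: bottleneck 8, flow now 8.
Augment In→B→E→R2→Eg: bottleneck 3, flow now 11.
Augment In→B→E→R1→Eg: bottleneck 6, flow now 17.
Augment In→C→Core→R2→Eg: bottleneck 2, flow now 19.
No augmenting path remains; maximum flow = 19.
By max-flow min-cut, the minimum cut capacity equals the max flow.
In the residual graph, reachable from In: {In, B, C, E, Core, R2}.
Min-cut edges: C→R1 (8), E→R1 (6), R2→Eg (5); capacity 8 + 6 + 5 = 19.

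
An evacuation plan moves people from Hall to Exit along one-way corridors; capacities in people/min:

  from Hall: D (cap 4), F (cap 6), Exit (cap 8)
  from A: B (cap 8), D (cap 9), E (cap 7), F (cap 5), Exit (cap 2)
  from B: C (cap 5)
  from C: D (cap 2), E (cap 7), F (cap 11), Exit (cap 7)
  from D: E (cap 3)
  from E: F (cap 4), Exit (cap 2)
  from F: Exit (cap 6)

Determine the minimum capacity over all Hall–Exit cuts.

Augment Hall→Exit: bottleneck 8, flow now 8.
Augment Hall→F→Exit: bottleneck 6, flow now 14.
Augment Hall→D→E→Exit: bottleneck 2, flow now 16.
No augmenting path remains; maximum flow = 16.
By max-flow min-cut, the minimum cut capacity equals the max flow.
In the residual graph, reachable from Hall: {Hall, D, E, F}.
Min-cut edges: Hall→Exit (8), E→Exit (2), F→Exit (6); capacity 8 + 2 + 6 = 16.

16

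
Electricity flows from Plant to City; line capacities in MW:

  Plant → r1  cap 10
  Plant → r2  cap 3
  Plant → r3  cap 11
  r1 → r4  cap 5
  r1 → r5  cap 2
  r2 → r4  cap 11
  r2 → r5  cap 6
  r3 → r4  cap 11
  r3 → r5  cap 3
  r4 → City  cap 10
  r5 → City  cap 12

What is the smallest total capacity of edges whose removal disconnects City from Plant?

18

Augment Plant→r1→r4→City: bottleneck 5, flow now 5.
Augment Plant→r1→r5→City: bottleneck 2, flow now 7.
Augment Plant→r2→r4→City: bottleneck 3, flow now 10.
Augment Plant→r3→r4→City: bottleneck 2, flow now 12.
Augment Plant→r3→r5→City: bottleneck 3, flow now 15.
Augment Plant→r3→r4→r2→r5→City: bottleneck 3, flow now 18. (uses reverse residual edge)
No augmenting path remains; maximum flow = 18.
By max-flow min-cut, the minimum cut capacity equals the max flow.
In the residual graph, reachable from Plant: {Plant, r1, r3, r4}.
Min-cut edges: Plant→r2 (3), r1→r5 (2), r3→r5 (3), r4→City (10); capacity 3 + 2 + 3 + 10 = 18.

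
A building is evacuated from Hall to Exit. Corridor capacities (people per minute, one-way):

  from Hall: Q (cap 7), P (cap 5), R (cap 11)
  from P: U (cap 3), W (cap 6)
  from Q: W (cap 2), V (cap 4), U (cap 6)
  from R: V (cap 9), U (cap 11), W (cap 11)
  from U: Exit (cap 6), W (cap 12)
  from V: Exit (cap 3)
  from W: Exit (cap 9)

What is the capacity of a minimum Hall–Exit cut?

18

Augment Hall→P→U→Exit: bottleneck 3, flow now 3.
Augment Hall→P→W→Exit: bottleneck 2, flow now 5.
Augment Hall→Q→U→Exit: bottleneck 3, flow now 8.
Augment Hall→Q→V→Exit: bottleneck 3, flow now 11.
Augment Hall→Q→W→Exit: bottleneck 1, flow now 12.
Augment Hall→R→W→Exit: bottleneck 6, flow now 18.
No augmenting path remains; maximum flow = 18.
By max-flow min-cut, the minimum cut capacity equals the max flow.
In the residual graph, reachable from Hall: {Hall, P, Q, R, U, V, W}.
Min-cut edges: U→Exit (6), V→Exit (3), W→Exit (9); capacity 6 + 3 + 9 = 18.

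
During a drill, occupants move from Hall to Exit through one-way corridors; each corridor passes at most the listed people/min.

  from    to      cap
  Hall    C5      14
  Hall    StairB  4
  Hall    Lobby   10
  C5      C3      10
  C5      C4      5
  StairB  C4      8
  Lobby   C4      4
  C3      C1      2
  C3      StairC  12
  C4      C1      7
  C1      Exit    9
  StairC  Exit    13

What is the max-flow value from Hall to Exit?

17

Augment Hall→C5→C3→C1→Exit: bottleneck 2, flow now 2.
Augment Hall→C5→C3→StairC→Exit: bottleneck 8, flow now 10.
Augment Hall→C5→C4→C1→Exit: bottleneck 4, flow now 14.
Augment Hall→StairB→C4→C1→Exit: bottleneck 3, flow now 17.
No augmenting path remains; maximum flow = 17.
In the residual graph, reachable from Hall: {Hall, C5, StairB, Lobby, C4}.
Min-cut edges: C5→C3 (10), C4→C1 (7); capacity 10 + 7 = 17.
This cut is saturated, so no flow can exceed 17.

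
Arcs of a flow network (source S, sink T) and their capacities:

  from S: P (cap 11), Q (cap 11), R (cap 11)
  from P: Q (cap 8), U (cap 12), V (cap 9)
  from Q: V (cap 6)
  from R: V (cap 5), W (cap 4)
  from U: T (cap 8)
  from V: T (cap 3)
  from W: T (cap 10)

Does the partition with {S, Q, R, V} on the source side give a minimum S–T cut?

No — its capacity is 18, but the minimum cut has capacity 15.

Given cut capacity: 11 + 4 + 3 = 18.
Augment S→P→U→T: bottleneck 8, flow now 8.
Augment S→P→V→T: bottleneck 3, flow now 11.
Augment S→R→W→T: bottleneck 4, flow now 15.
No augmenting path remains; maximum flow = 15.
In the residual graph, reachable from S: {S, P, Q, R, U, V}.
Min-cut edges: R→W (4), U→T (8), V→T (3); capacity 4 + 8 + 3 = 15.
Cut capacity 18 exceeds the max flow 15, so it is not minimum.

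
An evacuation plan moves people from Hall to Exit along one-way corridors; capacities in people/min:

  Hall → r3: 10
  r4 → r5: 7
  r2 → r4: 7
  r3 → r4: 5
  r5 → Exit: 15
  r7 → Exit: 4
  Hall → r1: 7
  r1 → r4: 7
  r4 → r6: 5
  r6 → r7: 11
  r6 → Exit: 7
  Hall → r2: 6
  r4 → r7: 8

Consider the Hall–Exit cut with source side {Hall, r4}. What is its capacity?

43

Edges leaving {Hall, r4}: Hall→r1 (7), Hall→r2 (6), Hall→r3 (10), r4→r5 (7), r4→r6 (5), r4→r7 (8).
Cut capacity = 7 + 6 + 10 + 7 + 5 + 8 = 43.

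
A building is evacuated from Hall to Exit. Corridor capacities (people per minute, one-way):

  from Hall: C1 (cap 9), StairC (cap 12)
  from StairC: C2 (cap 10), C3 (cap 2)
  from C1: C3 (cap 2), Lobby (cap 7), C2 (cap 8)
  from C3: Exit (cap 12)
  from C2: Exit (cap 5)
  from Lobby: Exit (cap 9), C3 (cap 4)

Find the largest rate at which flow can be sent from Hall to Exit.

16

Augment Hall→StairC→C3→Exit: bottleneck 2, flow now 2.
Augment Hall→StairC→C2→Exit: bottleneck 5, flow now 7.
Augment Hall→C1→C3→Exit: bottleneck 2, flow now 9.
Augment Hall→C1→Lobby→Exit: bottleneck 7, flow now 16.
No augmenting path remains; maximum flow = 16.
In the residual graph, reachable from Hall: {Hall, StairC, C2}.
Min-cut edges: Hall→C1 (9), StairC→C3 (2), C2→Exit (5); capacity 9 + 2 + 5 = 16.
This cut is saturated, so no flow can exceed 16.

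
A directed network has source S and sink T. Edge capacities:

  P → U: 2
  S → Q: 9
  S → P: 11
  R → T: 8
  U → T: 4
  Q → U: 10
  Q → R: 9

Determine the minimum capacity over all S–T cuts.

11

Augment S→P→U→T: bottleneck 2, flow now 2.
Augment S→Q→R→T: bottleneck 8, flow now 10.
Augment S→Q→U→T: bottleneck 1, flow now 11.
No augmenting path remains; maximum flow = 11.
By max-flow min-cut, the minimum cut capacity equals the max flow.
In the residual graph, reachable from S: {S, P}.
Min-cut edges: S→Q (9), P→U (2); capacity 9 + 2 = 11.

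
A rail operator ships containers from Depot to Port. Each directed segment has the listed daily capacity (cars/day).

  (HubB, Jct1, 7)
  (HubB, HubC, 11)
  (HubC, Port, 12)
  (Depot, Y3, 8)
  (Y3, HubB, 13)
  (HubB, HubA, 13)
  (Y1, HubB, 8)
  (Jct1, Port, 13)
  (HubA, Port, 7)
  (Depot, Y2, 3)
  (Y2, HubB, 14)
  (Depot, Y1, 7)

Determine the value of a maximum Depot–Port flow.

Augment Depot→Y1→HubB→Jct1→Port: bottleneck 7, flow now 7.
Augment Depot→Y3→HubB→HubA→Port: bottleneck 7, flow now 14.
Augment Depot→Y3→HubB→HubC→Port: bottleneck 1, flow now 15.
Augment Depot→Y2→HubB→HubC→Port: bottleneck 3, flow now 18.
No augmenting path remains; maximum flow = 18.
In the residual graph, reachable from Depot: {Depot}.
Min-cut edges: Depot→Y1 (7), Depot→Y3 (8), Depot→Y2 (3); capacity 7 + 8 + 3 = 18.
This cut is saturated, so no flow can exceed 18.

18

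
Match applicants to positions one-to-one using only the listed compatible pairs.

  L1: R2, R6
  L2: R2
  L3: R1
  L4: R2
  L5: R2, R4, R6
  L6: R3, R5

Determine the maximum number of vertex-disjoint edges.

Unit-capacity flow: source→left, listed edges, right→sink; max matching = max flow.
Augmenting path L1→R2 (+1); matched 1.
Augmenting path L3→R1 (+1); matched 2.
Augmenting path L5→R4 (+1); matched 3.
Augmenting path L6→R3 (+1); matched 4.
Augmenting path L2→R2→L1→R6 (+1); matched 5.
No augmenting path remains; maximum matching = 5.
König certificate: {L1, L3, L5, L6, R2} is a vertex cover of size 5 (every listed pair touches it), so no matching can be larger.

5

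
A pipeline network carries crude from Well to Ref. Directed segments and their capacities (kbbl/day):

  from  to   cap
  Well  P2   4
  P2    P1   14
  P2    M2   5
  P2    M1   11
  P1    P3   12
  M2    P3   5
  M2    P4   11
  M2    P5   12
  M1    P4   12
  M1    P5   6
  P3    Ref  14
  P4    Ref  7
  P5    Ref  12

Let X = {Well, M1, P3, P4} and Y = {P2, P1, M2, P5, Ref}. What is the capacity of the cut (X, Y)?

31

Edges leaving {Well, M1, P3, P4}: Well→P2 (4), M1→P5 (6), P3→Ref (14), P4→Ref (7).
Cut capacity = 4 + 6 + 14 + 7 = 31.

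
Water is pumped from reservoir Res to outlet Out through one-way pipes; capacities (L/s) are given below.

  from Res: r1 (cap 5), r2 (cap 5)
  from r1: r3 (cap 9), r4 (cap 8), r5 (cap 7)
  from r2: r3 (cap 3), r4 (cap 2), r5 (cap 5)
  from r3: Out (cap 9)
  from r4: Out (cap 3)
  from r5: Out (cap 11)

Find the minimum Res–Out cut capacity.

Augment Res→r1→r3→Out: bottleneck 5, flow now 5.
Augment Res→r2→r3→Out: bottleneck 3, flow now 8.
Augment Res→r2→r4→Out: bottleneck 2, flow now 10.
No augmenting path remains; maximum flow = 10.
By max-flow min-cut, the minimum cut capacity equals the max flow.
In the residual graph, reachable from Res: {Res}.
Min-cut edges: Res→r1 (5), Res→r2 (5); capacity 5 + 5 = 10.

10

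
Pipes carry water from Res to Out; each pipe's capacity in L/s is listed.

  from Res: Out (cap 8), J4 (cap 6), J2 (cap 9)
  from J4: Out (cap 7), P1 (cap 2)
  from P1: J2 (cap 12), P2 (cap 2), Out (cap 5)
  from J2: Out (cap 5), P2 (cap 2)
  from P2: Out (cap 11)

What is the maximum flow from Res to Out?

Augment Res→Out: bottleneck 8, flow now 8.
Augment Res→J4→Out: bottleneck 6, flow now 14.
Augment Res→J2→Out: bottleneck 5, flow now 19.
Augment Res→J2→P2→Out: bottleneck 2, flow now 21.
No augmenting path remains; maximum flow = 21.
In the residual graph, reachable from Res: {Res, J2}.
Min-cut edges: Res→J4 (6), Res→Out (8), J2→P2 (2), J2→Out (5); capacity 6 + 8 + 2 + 5 = 21.
This cut is saturated, so no flow can exceed 21.

21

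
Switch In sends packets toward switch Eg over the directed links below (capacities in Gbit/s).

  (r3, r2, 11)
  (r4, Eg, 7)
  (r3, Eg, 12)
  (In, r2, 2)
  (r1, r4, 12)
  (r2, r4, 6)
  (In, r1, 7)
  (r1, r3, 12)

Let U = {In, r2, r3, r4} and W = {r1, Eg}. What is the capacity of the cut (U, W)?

Edges leaving {In, r2, r3, r4}: In→r1 (7), r3→Eg (12), r4→Eg (7).
Cut capacity = 7 + 12 + 7 = 26.

26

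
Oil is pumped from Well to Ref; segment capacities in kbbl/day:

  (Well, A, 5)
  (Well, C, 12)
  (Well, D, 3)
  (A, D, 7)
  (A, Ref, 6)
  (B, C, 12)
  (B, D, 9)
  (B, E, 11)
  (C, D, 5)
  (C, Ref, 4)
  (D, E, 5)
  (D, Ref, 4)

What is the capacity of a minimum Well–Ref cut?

13

Augment Well→A→Ref: bottleneck 5, flow now 5.
Augment Well→C→Ref: bottleneck 4, flow now 9.
Augment Well→D→Ref: bottleneck 3, flow now 12.
Augment Well→C→D→Ref: bottleneck 1, flow now 13.
No augmenting path remains; maximum flow = 13.
By max-flow min-cut, the minimum cut capacity equals the max flow.
In the residual graph, reachable from Well: {Well, C, D, E}.
Min-cut edges: Well→A (5), C→Ref (4), D→Ref (4); capacity 5 + 4 + 4 = 13.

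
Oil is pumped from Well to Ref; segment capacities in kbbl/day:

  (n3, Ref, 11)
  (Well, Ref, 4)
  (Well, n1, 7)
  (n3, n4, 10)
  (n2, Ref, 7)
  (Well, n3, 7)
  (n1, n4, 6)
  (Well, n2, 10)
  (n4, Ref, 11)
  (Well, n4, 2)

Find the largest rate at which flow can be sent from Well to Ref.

Augment Well→Ref: bottleneck 4, flow now 4.
Augment Well→n2→Ref: bottleneck 7, flow now 11.
Augment Well→n3→Ref: bottleneck 7, flow now 18.
Augment Well→n4→Ref: bottleneck 2, flow now 20.
Augment Well→n1→n4→Ref: bottleneck 6, flow now 26.
No augmenting path remains; maximum flow = 26.
In the residual graph, reachable from Well: {Well, n1, n2}.
Min-cut edges: Well→n3 (7), Well→n4 (2), Well→Ref (4), n1→n4 (6), n2→Ref (7); capacity 7 + 2 + 4 + 6 + 7 = 26.
This cut is saturated, so no flow can exceed 26.

26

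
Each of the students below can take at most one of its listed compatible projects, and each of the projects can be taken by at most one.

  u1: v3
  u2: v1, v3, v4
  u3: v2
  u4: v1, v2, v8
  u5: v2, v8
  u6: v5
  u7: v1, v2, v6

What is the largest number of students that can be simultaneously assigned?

Unit-capacity flow: source→left, listed edges, right→sink; max matching = max flow.
Augmenting path u1→v3 (+1); matched 1.
Augmenting path u2→v1 (+1); matched 2.
Augmenting path u3→v2 (+1); matched 3.
Augmenting path u4→v8 (+1); matched 4.
Augmenting path u6→v5 (+1); matched 5.
Augmenting path u7→v6 (+1); matched 6.
Augmenting path u5→v8→u4→v1→u2→v4 (+1); matched 7.
No augmenting path remains; maximum matching = 7.
König certificate: {u1, u2, u3, u4, u5, u6, u7} is a vertex cover of size 7 (every listed pair touches it), so no matching can be larger.

7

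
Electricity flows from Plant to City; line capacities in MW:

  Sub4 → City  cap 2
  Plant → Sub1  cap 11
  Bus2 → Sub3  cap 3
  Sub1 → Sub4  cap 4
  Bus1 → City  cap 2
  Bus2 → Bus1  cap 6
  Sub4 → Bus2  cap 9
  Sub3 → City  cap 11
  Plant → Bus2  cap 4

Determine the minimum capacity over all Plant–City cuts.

Augment Plant→Sub1→Sub4→City: bottleneck 2, flow now 2.
Augment Plant→Bus2→Sub3→City: bottleneck 3, flow now 5.
Augment Plant→Bus2→Bus1→City: bottleneck 1, flow now 6.
Augment Plant→Sub1→Sub4→Bus2→Bus1→City: bottleneck 1, flow now 7.
No augmenting path remains; maximum flow = 7.
By max-flow min-cut, the minimum cut capacity equals the max flow.
In the residual graph, reachable from Plant: {Plant, Sub1, Bus2, Bus1, Sub4}.
Min-cut edges: Bus2→Sub3 (3), Bus1→City (2), Sub4→City (2); capacity 3 + 2 + 2 = 7.

7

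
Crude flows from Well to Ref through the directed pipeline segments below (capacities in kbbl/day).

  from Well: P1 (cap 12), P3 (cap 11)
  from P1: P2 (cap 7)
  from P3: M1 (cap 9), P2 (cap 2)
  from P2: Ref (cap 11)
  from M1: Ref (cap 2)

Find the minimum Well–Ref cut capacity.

11

Augment Well→P1→P2→Ref: bottleneck 7, flow now 7.
Augment Well→P3→P2→Ref: bottleneck 2, flow now 9.
Augment Well→P3→M1→Ref: bottleneck 2, flow now 11.
No augmenting path remains; maximum flow = 11.
By max-flow min-cut, the minimum cut capacity equals the max flow.
In the residual graph, reachable from Well: {Well, P1, P3, M1}.
Min-cut edges: P1→P2 (7), P3→P2 (2), M1→Ref (2); capacity 7 + 2 + 2 = 11.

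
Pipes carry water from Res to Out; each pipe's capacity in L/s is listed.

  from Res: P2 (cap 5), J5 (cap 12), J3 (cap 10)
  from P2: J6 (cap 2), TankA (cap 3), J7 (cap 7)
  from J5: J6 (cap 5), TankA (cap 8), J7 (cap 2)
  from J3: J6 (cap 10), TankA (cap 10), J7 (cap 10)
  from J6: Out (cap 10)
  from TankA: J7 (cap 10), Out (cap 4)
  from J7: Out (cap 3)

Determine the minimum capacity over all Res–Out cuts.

17

Augment Res→P2→J6→Out: bottleneck 2, flow now 2.
Augment Res→P2→TankA→Out: bottleneck 3, flow now 5.
Augment Res→J5→J6→Out: bottleneck 5, flow now 10.
Augment Res→J5→TankA→Out: bottleneck 1, flow now 11.
Augment Res→J5→J7→Out: bottleneck 2, flow now 13.
Augment Res→J3→J6→Out: bottleneck 3, flow now 16.
Augment Res→J3→J7→Out: bottleneck 1, flow now 17.
No augmenting path remains; maximum flow = 17.
By max-flow min-cut, the minimum cut capacity equals the max flow.
In the residual graph, reachable from Res: {Res, P2, J5, J3, J6, TankA, J7}.
Min-cut edges: J6→Out (10), TankA→Out (4), J7→Out (3); capacity 10 + 4 + 3 = 17.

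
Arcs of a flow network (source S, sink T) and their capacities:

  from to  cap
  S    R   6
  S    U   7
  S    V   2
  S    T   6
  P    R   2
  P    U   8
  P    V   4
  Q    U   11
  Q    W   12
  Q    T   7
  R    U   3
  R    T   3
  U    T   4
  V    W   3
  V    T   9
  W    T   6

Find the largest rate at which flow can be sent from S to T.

15

Augment S→T: bottleneck 6, flow now 6.
Augment S→R→T: bottleneck 3, flow now 9.
Augment S→U→T: bottleneck 4, flow now 13.
Augment S→V→T: bottleneck 2, flow now 15.
No augmenting path remains; maximum flow = 15.
In the residual graph, reachable from S: {S, R, U}.
Min-cut edges: S→V (2), S→T (6), R→T (3), U→T (4); capacity 2 + 6 + 3 + 4 = 15.
This cut is saturated, so no flow can exceed 15.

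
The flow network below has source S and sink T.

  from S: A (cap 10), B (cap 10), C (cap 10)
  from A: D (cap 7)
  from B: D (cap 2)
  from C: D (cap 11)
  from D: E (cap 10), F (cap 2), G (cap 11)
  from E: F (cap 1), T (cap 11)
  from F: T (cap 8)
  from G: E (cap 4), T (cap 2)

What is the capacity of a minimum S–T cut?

16

Augment S→A→D→E→T: bottleneck 7, flow now 7.
Augment S→B→D→E→T: bottleneck 2, flow now 9.
Augment S→C→D→E→T: bottleneck 1, flow now 10.
Augment S→C→D→F→T: bottleneck 2, flow now 12.
Augment S→C→D→G→T: bottleneck 2, flow now 14.
Augment S→C→D→G→E→T: bottleneck 1, flow now 15.
Augment S→C→D→G→E→F→T: bottleneck 1, flow now 16.
No augmenting path remains; maximum flow = 16.
By max-flow min-cut, the minimum cut capacity equals the max flow.
In the residual graph, reachable from S: {S, A, B, C, D, E, G}.
Min-cut edges: D→F (2), E→F (1), E→T (11), G→T (2); capacity 2 + 1 + 11 + 2 = 16.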